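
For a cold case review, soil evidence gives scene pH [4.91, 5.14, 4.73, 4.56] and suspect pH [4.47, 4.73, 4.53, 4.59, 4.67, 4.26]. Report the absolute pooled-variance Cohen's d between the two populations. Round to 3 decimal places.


Pooled-variance Cohen's d for soil pH comparison:
Scene mean = 19.34 / 4 = 4.835
Suspect mean = 27.25 / 6 = 4.541667
Scene sample variance s_s^2 = 0.061767
Suspect sample variance s_c^2 = 0.027777
Pooled variance = ((n_s-1)*s_s^2 + (n_c-1)*s_c^2) / (n_s + n_c - 2) = 0.040523
Pooled SD = sqrt(0.040523) = 0.201303
Mean difference = 0.293333
|d| = |0.293333| / 0.201303 = 1.457

1.457


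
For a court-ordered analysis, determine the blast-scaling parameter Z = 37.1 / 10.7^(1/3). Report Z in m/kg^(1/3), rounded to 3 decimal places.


Scaled distance calculation:
W^(1/3) = 10.7^(1/3) = 2.203575
Z = R / W^(1/3) = 37.1 / 2.203575
Z = 16.836 m/kg^(1/3)

16.836


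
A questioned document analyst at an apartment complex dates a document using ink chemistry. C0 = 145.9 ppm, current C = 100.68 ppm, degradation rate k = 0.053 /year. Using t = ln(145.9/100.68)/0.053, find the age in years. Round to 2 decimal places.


Document age estimation:
C0/C = 145.9 / 100.68 = 1.449146
ln(C0/C) = 0.370974
t = 0.370974 / 0.053 = 7.00 years

7.00


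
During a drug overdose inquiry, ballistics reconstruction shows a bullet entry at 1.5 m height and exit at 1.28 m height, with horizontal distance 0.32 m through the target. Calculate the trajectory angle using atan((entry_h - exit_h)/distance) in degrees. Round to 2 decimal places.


Bullet trajectory angle:
Height difference = 1.5 - 1.28 = 0.22 m
angle = atan(0.22 / 0.32)
angle = atan(0.6875)
angle = 34.51 degrees

34.51


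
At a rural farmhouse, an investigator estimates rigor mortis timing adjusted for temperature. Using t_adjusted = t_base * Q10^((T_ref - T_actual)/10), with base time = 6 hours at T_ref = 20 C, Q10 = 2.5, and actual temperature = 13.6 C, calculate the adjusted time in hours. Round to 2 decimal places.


Rigor mortis time adjustment:
Exponent = (T_ref - T_actual) / 10 = (20 - 13.6) / 10 = 0.64
Q10 factor = 2.5^0.64 = 1.79755
t_adjusted = 6 * 1.79755 = 10.79 hours

10.79


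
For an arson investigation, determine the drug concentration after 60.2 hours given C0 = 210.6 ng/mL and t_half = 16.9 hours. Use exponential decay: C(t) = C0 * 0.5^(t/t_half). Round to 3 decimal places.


Drug concentration decay:
Number of half-lives = t / t_half = 60.2 / 16.9 = 3.56213
Decay factor = 0.5^3.56213 = 0.08466268
C(t) = 210.6 * 0.08466268 = 17.830 ng/mL

17.830


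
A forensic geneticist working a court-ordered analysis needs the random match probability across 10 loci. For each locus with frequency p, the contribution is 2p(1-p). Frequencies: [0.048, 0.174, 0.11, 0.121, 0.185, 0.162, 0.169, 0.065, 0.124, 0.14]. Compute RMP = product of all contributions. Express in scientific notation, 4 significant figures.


Computing RMP for 10 loci:
Locus 1: 2 * 0.048 * 0.952 = 0.091392
Locus 2: 2 * 0.174 * 0.826 = 0.287448
Locus 3: 2 * 0.11 * 0.89 = 0.1958
Locus 4: 2 * 0.121 * 0.879 = 0.212718
Locus 5: 2 * 0.185 * 0.815 = 0.30155
Locus 6: 2 * 0.162 * 0.838 = 0.271512
Locus 7: 2 * 0.169 * 0.831 = 0.280878
Locus 8: 2 * 0.065 * 0.935 = 0.12155
Locus 9: 2 * 0.124 * 0.876 = 0.217248
Locus 10: 2 * 0.14 * 0.86 = 0.2408
RMP = 1.600e-07

1.600e-07


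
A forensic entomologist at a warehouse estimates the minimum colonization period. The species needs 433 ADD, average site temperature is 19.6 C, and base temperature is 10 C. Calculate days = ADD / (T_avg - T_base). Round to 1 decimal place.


Insect development time:
Effective temperature = avg_temp - T_base = 19.6 - 10 = 9.6 C
Days = ADD / effective_temp = 433 / 9.6 = 45.1 days

45.1


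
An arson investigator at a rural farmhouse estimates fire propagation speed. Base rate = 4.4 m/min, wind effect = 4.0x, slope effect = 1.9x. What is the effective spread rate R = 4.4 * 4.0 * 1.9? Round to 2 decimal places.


Fire spread rate calculation:
R = R0 * wind_factor * slope_factor
= 4.4 * 4.0 * 1.9
= 17.6 * 1.9
= 33.44 m/min

33.44


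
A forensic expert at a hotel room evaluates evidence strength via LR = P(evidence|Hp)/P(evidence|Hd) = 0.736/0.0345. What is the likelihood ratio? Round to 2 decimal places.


Likelihood ratio calculation:
LR = P(E|Hp) / P(E|Hd)
LR = 0.736 / 0.0345
LR = 21.33

21.33


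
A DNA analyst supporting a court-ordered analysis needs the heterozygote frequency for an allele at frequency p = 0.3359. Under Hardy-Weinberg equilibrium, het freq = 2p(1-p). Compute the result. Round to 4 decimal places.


Hardy-Weinberg heterozygote frequency:
q = 1 - p = 1 - 0.3359 = 0.6641
2pq = 2 * 0.3359 * 0.6641 = 0.4461

0.4461


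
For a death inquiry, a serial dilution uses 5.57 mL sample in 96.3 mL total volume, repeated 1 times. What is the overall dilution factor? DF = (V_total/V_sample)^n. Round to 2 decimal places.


Dilution factor calculation:
Single dilution = V_total / V_sample = 96.3 / 5.57 ≈ 17.289048
Number of dilutions = 1
Total DF = (96.3 / 5.57)^1 (full precision, rounded at the end) = 17.29

17.29


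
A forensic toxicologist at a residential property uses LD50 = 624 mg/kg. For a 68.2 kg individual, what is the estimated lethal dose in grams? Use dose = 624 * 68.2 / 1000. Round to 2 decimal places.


Lethal dose calculation:
Lethal dose = LD50 * body_weight / 1000
= 624 * 68.2 / 1000
= 42556.8 / 1000
= 42.56 g

42.56


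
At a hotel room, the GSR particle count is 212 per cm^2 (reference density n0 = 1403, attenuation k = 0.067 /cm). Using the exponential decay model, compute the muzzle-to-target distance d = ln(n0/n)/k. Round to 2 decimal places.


GSR distance calculation:
n0/n = 1403 / 212 = 6.617925
ln(n0/n) = 1.889782
d = 1.889782 / 0.067 = 28.21 cm

28.21


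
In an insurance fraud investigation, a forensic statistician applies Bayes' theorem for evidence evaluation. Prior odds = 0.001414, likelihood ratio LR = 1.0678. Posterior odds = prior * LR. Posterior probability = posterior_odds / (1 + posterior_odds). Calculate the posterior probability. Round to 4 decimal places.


Bayesian evidence evaluation:
Posterior odds = prior_odds * LR = 0.001414 * 1.0678 = 0.001509869
Posterior probability = posterior_odds / (1 + posterior_odds)
= 0.001509869 / (1 + 0.001509869)
= 0.001509869 / 1.001509869
= 0.0015

0.0015


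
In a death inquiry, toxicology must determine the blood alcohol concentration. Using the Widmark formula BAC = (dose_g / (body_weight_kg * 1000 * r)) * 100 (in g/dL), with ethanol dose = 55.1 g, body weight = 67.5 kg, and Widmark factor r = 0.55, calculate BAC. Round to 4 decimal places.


Applying the Widmark formula:
BAC = (dose_g / (body_wt * 1000 * r)) * 100
Denominator = 67.5 * 1000 * 0.55 = 37125
BAC = (55.1 / 37125) * 100
BAC = 0.1484 g/dL

0.1484


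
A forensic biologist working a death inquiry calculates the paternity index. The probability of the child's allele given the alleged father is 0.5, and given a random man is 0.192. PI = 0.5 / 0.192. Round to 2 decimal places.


Paternity Index calculation:
PI = P(allele|father) / P(allele|random)
PI = 0.5 / 0.192
PI = 2.60

2.60


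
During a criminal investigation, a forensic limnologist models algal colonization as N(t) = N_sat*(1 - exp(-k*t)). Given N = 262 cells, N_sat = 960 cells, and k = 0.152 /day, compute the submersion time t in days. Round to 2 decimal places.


PMSI from diatom colonization curve:
N / N_sat = 262 / 960 = 0.272917
1 - N/N_sat = 0.727083
ln(1 - N/N_sat) = -0.318715
t = -ln(1 - N/N_sat) / k = -(-0.318715) / 0.152 = 2.10 days

2.10


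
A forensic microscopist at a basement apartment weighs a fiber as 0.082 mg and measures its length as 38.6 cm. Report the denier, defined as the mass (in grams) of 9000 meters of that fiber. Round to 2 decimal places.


Denier calculation:
Mass in grams = 0.082 mg / 1000 = 0.000082 g
Length in meters = 38.6 cm / 100 = 0.386 m
Linear density = mass / length = 0.000082 / 0.386 = 0.00021244 g/m
Denier = (g/m) * 9000 = 0.00021244 * 9000 = 1.91

1.91


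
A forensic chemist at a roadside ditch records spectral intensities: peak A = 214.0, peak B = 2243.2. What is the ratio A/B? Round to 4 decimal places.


Spectral peak ratio:
Peak A = 214.0 counts
Peak B = 2243.2 counts
Ratio = 214.0 / 2243.2 = 0.0954

0.0954


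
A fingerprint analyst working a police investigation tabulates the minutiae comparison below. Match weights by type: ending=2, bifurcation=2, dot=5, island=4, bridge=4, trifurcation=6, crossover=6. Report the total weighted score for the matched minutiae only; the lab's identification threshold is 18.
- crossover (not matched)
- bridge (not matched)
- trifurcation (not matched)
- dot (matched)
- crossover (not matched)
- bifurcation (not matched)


Weighted minutiae match score:
  crossover: not matched, +0
  bridge: not matched, +0
  trifurcation: not matched, +0
  dot: matched, +5 (running total 5)
  crossover: not matched, +0
  bifurcation: not matched, +0
Total score = 5
Threshold = 18; verdict = inconclusive

5


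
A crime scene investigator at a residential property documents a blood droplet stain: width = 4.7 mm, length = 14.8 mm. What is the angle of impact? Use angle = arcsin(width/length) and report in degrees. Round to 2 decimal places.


Blood spatter impact angle calculation:
width / length = 4.7 / 14.8 = 0.317568
angle = arcsin(0.317568)
angle = 18.52 degrees

18.52


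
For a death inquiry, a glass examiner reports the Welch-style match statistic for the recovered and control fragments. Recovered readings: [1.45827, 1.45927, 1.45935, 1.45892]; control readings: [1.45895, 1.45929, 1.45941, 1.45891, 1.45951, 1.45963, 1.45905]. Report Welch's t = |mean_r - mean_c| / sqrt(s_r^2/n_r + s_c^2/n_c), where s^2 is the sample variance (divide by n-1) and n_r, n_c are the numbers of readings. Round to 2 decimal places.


Welch's t-criterion for glass RI comparison:
Recovered mean = sum / n_r = 5.83581 / 4 = 1.4589525
Control mean = sum / n_c = 10.21475 / 7 = 1.45925
Recovered sample variance s_r^2 = 2.41892e-07
Control sample variance s_c^2 = 8.08e-08
Welch SE (unpooled) = sqrt(s_r^2/n_r + s_c^2/n_c) = sqrt(6.04729e-08 + 1.15429e-08) = sqrt(7.20158e-08) = 0.000268358
|mean_r - mean_c| = 0.0002975
t = 0.0002975 / 0.000268358 = 1.11

1.11


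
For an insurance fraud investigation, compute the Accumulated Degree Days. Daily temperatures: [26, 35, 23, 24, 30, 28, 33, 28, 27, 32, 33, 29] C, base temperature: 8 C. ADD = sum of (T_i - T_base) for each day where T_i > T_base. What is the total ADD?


Computing ADD day by day:
Day 1: max(0, 26 - 8) = 18
Day 2: max(0, 35 - 8) = 27
Day 3: max(0, 23 - 8) = 15
Day 4: max(0, 24 - 8) = 16
Day 5: max(0, 30 - 8) = 22
Day 6: max(0, 28 - 8) = 20
Day 7: max(0, 33 - 8) = 25
Day 8: max(0, 28 - 8) = 20
Day 9: max(0, 27 - 8) = 19
Day 10: max(0, 32 - 8) = 24
Day 11: max(0, 33 - 8) = 25
Day 12: max(0, 29 - 8) = 21
Total ADD = 252

252


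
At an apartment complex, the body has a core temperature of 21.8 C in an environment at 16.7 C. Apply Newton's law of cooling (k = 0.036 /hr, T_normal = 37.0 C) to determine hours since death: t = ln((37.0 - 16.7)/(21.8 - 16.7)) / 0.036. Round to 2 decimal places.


Using Newton's law of cooling:
t = ln((T_normal - T_ambient) / (T_body - T_ambient)) / k
T_normal - T_ambient = 20.3
T_body - T_ambient = 5.1
Ratio = 3.980392
ln(ratio) = 1.38138
t = 1.38138 / 0.036 = 38.37 hours

38.37


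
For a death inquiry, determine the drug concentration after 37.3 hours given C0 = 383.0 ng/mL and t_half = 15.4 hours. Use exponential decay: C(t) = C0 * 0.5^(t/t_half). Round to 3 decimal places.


Drug concentration decay:
Number of half-lives = t / t_half = 37.3 / 15.4 = 2.422078
Decay factor = 0.5^2.422078 = 0.18658721
C(t) = 383.0 * 0.18658721 = 71.463 ng/mL

71.463


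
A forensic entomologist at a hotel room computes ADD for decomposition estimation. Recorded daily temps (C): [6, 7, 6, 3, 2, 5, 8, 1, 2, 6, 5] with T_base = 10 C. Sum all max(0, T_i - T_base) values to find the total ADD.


Computing ADD day by day:
Day 1: max(0, 6 - 10) = 0
Day 2: max(0, 7 - 10) = 0
Day 3: max(0, 6 - 10) = 0
Day 4: max(0, 3 - 10) = 0
Day 5: max(0, 2 - 10) = 0
Day 6: max(0, 5 - 10) = 0
Day 7: max(0, 8 - 10) = 0
Day 8: max(0, 1 - 10) = 0
Day 9: max(0, 2 - 10) = 0
Day 10: max(0, 6 - 10) = 0
Day 11: max(0, 5 - 10) = 0
Total ADD = 0

0


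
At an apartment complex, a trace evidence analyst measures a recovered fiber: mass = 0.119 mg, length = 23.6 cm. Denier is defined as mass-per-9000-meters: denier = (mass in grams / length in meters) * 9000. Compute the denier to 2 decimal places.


Denier calculation:
Mass in grams = 0.119 mg / 1000 = 0.000119 g
Length in meters = 23.6 cm / 100 = 0.236 m
Linear density = mass / length = 0.000119 / 0.236 = 0.00050424 g/m
Denier = (g/m) * 9000 = 0.00050424 * 9000 = 4.54

4.54


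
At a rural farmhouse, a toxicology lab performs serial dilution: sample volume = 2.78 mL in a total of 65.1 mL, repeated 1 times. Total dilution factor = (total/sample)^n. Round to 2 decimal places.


Dilution factor calculation:
Single dilution = V_total / V_sample = 65.1 / 2.78 ≈ 23.417266
Number of dilutions = 1
Total DF = (65.1 / 2.78)^1 (full precision, rounded at the end) = 23.42

23.42


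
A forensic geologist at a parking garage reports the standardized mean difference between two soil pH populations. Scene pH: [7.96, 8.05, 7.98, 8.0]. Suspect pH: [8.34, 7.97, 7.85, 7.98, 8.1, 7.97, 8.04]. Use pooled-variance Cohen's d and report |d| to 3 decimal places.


Pooled-variance Cohen's d for soil pH comparison:
Scene mean = 31.99 / 4 = 7.9975
Suspect mean = 56.25 / 7 = 8.035714
Scene sample variance s_s^2 = 0.001492
Suspect sample variance s_c^2 = 0.023829
Pooled variance = ((n_s-1)*s_s^2 + (n_c-1)*s_c^2) / (n_s + n_c - 2) = 0.016383
Pooled SD = sqrt(0.016383) = 0.127996
Mean difference = -0.038214
|d| = |-0.038214| / 0.127996 = 0.299

0.299


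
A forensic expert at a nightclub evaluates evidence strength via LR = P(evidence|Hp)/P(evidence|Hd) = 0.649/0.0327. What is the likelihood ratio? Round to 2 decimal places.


Likelihood ratio calculation:
LR = P(E|Hp) / P(E|Hd)
LR = 0.649 / 0.0327
LR = 19.85

19.85


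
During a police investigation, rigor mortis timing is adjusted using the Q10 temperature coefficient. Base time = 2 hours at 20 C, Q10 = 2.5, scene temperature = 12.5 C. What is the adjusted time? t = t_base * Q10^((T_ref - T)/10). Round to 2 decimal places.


Rigor mortis time adjustment:
Exponent = (T_ref - T_actual) / 10 = (20 - 12.5) / 10 = 0.75
Q10 factor = 2.5^0.75 = 1.98818
t_adjusted = 2 * 1.98818 = 3.98 hours

3.98


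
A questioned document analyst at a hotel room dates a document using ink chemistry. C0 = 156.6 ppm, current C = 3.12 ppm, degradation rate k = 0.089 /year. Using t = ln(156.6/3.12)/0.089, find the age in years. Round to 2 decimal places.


Document age estimation:
C0/C = 156.6 / 3.12 = 50.192308
ln(C0/C) = 3.915862
t = 3.915862 / 0.089 = 44.00 years

44.00


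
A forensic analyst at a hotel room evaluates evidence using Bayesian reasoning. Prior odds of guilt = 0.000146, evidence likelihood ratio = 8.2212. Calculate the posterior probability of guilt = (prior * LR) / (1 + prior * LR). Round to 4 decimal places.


Bayesian evidence evaluation:
Posterior odds = prior_odds * LR = 0.000146 * 8.2212 = 0.001200295
Posterior probability = posterior_odds / (1 + posterior_odds)
= 0.001200295 / (1 + 0.001200295)
= 0.001200295 / 1.001200295
= 0.0012

0.0012


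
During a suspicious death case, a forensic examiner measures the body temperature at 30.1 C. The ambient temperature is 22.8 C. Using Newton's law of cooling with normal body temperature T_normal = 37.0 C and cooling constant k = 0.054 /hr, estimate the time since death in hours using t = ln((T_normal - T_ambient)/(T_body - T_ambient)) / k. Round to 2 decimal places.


Using Newton's law of cooling:
t = ln((T_normal - T_ambient) / (T_body - T_ambient)) / k
T_normal - T_ambient = 14.2
T_body - T_ambient = 7.3
Ratio = 1.945205
ln(ratio) = 0.665367
t = 0.665367 / 0.054 = 12.32 hours

12.32


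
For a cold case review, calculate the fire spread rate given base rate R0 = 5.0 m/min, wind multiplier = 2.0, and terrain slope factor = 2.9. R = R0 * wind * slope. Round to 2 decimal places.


Fire spread rate calculation:
R = R0 * wind_factor * slope_factor
= 5.0 * 2.0 * 2.9
= 10 * 2.9
= 29.00 m/min

29.00


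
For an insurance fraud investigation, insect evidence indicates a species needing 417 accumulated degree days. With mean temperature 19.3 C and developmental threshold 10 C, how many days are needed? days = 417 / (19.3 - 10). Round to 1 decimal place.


Insect development time:
Effective temperature = avg_temp - T_base = 19.3 - 10 = 9.3 C
Days = ADD / effective_temp = 417 / 9.3 = 44.8 days

44.8


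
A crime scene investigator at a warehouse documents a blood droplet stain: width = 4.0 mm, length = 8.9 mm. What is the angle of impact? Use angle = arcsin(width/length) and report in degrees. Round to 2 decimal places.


Blood spatter impact angle calculation:
width / length = 4.0 / 8.9 = 0.449438
angle = arcsin(0.449438)
angle = 26.71 degrees

26.71


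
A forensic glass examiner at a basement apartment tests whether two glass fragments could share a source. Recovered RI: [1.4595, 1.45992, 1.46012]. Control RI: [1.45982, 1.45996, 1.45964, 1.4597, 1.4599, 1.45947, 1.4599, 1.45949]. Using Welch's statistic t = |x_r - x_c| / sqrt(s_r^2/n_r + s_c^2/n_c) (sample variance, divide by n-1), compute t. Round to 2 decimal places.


Welch's t-criterion for glass RI comparison:
Recovered mean = sum / n_r = 4.37954 / 3 = 1.4598467
Control mean = sum / n_c = 11.67788 / 8 = 1.459735
Recovered sample variance s_r^2 = 1.00133e-07
Control sample variance s_c^2 = 3.61143e-08
Welch SE (unpooled) = sqrt(s_r^2/n_r + s_c^2/n_c) = sqrt(3.33778e-08 + 4.51429e-09) = sqrt(3.78921e-08) = 0.000194659
|mean_r - mean_c| = 0.000111667
t = 0.000111667 / 0.000194659 = 0.57

0.57


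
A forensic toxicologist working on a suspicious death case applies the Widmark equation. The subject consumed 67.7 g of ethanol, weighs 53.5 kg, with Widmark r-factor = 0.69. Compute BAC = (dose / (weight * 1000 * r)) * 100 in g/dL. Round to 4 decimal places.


Applying the Widmark formula:
BAC = (dose_g / (body_wt * 1000 * r)) * 100
Denominator = 53.5 * 1000 * 0.69 = 36915
BAC = (67.7 / 36915) * 100
BAC = 0.1834 g/dL

0.1834


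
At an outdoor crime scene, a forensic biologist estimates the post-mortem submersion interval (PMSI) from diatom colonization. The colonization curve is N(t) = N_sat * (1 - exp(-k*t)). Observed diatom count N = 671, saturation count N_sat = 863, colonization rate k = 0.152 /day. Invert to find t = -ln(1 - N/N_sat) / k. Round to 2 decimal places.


PMSI from diatom colonization curve:
N / N_sat = 671 / 863 = 0.77752
1 - N/N_sat = 0.22248
ln(1 - N/N_sat) = -1.502918
t = -ln(1 - N/N_sat) / k = -(-1.502918) / 0.152 = 9.89 days

9.89


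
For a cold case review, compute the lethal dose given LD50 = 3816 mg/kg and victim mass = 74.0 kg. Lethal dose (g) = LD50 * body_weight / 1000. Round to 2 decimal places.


Lethal dose calculation:
Lethal dose = LD50 * body_weight / 1000
= 3816 * 74.0 / 1000
= 282384 / 1000
= 282.38 g

282.38


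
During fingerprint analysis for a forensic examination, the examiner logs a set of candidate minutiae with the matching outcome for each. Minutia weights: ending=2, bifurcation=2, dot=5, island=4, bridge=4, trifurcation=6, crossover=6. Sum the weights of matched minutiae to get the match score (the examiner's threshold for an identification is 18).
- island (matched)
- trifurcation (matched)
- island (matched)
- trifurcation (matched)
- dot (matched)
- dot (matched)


Weighted minutiae match score:
  island: matched, +4 (running total 4)
  trifurcation: matched, +6 (running total 10)
  island: matched, +4 (running total 14)
  trifurcation: matched, +6 (running total 20)
  dot: matched, +5 (running total 25)
  dot: matched, +5 (running total 30)
Total score = 30
Threshold = 18; verdict = identification

30


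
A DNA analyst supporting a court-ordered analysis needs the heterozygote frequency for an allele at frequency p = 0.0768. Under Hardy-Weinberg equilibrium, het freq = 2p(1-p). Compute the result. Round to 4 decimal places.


Hardy-Weinberg heterozygote frequency:
q = 1 - p = 1 - 0.0768 = 0.9232
2pq = 2 * 0.0768 * 0.9232 = 0.1418

0.1418


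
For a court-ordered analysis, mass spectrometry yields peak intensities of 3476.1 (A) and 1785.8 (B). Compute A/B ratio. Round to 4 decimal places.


Spectral peak ratio:
Peak A = 3476.1 counts
Peak B = 1785.8 counts
Ratio = 3476.1 / 1785.8 = 1.9465

1.9465


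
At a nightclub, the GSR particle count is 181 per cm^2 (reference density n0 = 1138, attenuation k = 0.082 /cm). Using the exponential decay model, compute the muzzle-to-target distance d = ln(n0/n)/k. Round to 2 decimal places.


GSR distance calculation:
n0/n = 1138 / 181 = 6.287293
ln(n0/n) = 1.838531
d = 1.838531 / 0.082 = 22.42 cm

22.42


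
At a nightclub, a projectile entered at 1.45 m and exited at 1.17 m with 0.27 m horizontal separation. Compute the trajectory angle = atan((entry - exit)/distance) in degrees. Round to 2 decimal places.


Bullet trajectory angle:
Height difference = 1.45 - 1.17 = 0.28 m
angle = atan(0.28 / 0.27)
angle = atan(1.037037)
angle = 46.04 degrees

46.04


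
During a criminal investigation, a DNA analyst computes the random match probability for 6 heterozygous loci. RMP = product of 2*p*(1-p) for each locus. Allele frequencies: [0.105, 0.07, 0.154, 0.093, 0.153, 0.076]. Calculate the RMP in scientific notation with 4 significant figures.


Computing RMP for 6 loci:
Locus 1: 2 * 0.105 * 0.895 = 0.18795
Locus 2: 2 * 0.07 * 0.93 = 0.1302
Locus 3: 2 * 0.154 * 0.846 = 0.260568
Locus 4: 2 * 0.093 * 0.907 = 0.168702
Locus 5: 2 * 0.153 * 0.847 = 0.259182
Locus 6: 2 * 0.076 * 0.924 = 0.140448
RMP = 3.916e-05

3.916e-05


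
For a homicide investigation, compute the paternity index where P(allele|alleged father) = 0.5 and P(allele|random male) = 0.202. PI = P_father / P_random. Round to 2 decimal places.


Paternity Index calculation:
PI = P(allele|father) / P(allele|random)
PI = 0.5 / 0.202
PI = 2.48

2.48


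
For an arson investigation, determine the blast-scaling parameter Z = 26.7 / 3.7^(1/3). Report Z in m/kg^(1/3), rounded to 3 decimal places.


Scaled distance calculation:
W^(1/3) = 3.7^(1/3) = 1.54668
Z = R / W^(1/3) = 26.7 / 1.54668
Z = 17.263 m/kg^(1/3)

17.263


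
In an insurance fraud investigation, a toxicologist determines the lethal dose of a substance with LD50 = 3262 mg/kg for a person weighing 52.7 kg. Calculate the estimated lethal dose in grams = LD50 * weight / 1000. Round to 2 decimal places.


Lethal dose calculation:
Lethal dose = LD50 * body_weight / 1000
= 3262 * 52.7 / 1000
= 171907.4 / 1000
= 171.91 g

171.91


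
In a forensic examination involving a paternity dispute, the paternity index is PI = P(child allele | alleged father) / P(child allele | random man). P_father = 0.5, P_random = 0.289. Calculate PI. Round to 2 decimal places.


Paternity Index calculation:
PI = P(allele|father) / P(allele|random)
PI = 0.5 / 0.289
PI = 1.73

1.73


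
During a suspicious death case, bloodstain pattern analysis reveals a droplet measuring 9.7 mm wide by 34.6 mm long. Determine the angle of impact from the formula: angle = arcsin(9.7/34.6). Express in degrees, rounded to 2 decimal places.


Blood spatter impact angle calculation:
width / length = 9.7 / 34.6 = 0.280347
angle = arcsin(0.280347)
angle = 16.28 degrees

16.28


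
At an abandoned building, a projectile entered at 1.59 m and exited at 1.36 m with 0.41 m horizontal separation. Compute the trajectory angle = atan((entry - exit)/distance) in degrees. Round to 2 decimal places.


Bullet trajectory angle:
Height difference = 1.59 - 1.36 = 0.23 m
angle = atan(0.23 / 0.41)
angle = atan(0.560976)
angle = 29.29 degrees

29.29


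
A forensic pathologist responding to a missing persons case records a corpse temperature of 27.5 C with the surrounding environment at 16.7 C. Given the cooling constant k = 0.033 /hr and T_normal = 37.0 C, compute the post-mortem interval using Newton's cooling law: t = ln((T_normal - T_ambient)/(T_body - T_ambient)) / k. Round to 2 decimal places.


Using Newton's law of cooling:
t = ln((T_normal - T_ambient) / (T_body - T_ambient)) / k
T_normal - T_ambient = 20.3
T_body - T_ambient = 10.8
Ratio = 1.87963
ln(ratio) = 0.631075
t = 0.631075 / 0.033 = 19.12 hours

19.12


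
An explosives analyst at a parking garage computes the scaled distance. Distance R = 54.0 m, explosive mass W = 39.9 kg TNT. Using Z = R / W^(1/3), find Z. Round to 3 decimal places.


Scaled distance calculation:
W^(1/3) = 39.9^(1/3) = 3.4171
Z = R / W^(1/3) = 54.0 / 3.4171
Z = 15.803 m/kg^(1/3)

15.803


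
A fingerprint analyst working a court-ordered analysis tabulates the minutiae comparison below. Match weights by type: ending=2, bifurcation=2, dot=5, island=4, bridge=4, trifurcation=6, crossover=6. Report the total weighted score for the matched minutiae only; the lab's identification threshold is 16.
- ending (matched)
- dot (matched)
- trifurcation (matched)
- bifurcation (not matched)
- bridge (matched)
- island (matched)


Weighted minutiae match score:
  ending: matched, +2 (running total 2)
  dot: matched, +5 (running total 7)
  trifurcation: matched, +6 (running total 13)
  bifurcation: not matched, +0
  bridge: matched, +4 (running total 17)
  island: matched, +4 (running total 21)
Total score = 21
Threshold = 16; verdict = identification

21


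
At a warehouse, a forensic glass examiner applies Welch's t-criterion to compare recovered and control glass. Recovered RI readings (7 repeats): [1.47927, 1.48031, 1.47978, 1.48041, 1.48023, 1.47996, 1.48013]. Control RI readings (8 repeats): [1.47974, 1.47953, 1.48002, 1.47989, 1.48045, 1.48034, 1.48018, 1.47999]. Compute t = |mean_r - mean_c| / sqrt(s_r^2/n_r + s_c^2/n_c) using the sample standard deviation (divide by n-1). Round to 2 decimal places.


Welch's t-criterion for glass RI comparison:
Recovered mean = sum / n_r = 10.36009 / 7 = 1.4800129
Control mean = sum / n_c = 11.84014 / 8 = 1.4800175
Recovered sample variance s_r^2 = 1.52624e-07
Control sample variance s_c^2 = 9.27357e-08
Welch SE (unpooled) = sqrt(s_r^2/n_r + s_c^2/n_c) = sqrt(2.18034e-08 + 1.1592e-08) = sqrt(3.33954e-08) = 0.000182744
|mean_r - mean_c| = 4.64286e-06
t = 4.64286e-06 / 0.000182744 = 0.03

0.03


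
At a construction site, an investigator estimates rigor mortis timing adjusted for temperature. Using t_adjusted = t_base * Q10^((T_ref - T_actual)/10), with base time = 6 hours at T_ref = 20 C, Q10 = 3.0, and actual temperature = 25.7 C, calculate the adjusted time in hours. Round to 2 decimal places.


Rigor mortis time adjustment:
Exponent = (T_ref - T_actual) / 10 = (20 - 25.7) / 10 = -0.57
Q10 factor = 3.0^-0.57 = 0.53461
t_adjusted = 6 * 0.53461 = 3.21 hours

3.21


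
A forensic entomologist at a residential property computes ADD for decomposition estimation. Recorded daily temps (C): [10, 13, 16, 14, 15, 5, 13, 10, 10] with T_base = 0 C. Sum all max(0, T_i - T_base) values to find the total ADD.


Computing ADD day by day:
Day 1: max(0, 10 - 0) = 10
Day 2: max(0, 13 - 0) = 13
Day 3: max(0, 16 - 0) = 16
Day 4: max(0, 14 - 0) = 14
Day 5: max(0, 15 - 0) = 15
Day 6: max(0, 5 - 0) = 5
Day 7: max(0, 13 - 0) = 13
Day 8: max(0, 10 - 0) = 10
Day 9: max(0, 10 - 0) = 10
Total ADD = 106

106


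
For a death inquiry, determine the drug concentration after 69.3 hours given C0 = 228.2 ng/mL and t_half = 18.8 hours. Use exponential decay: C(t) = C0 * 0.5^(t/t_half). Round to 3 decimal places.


Drug concentration decay:
Number of half-lives = t / t_half = 69.3 / 18.8 = 3.68617
Decay factor = 0.5^3.68617 = 0.0776877
C(t) = 228.2 * 0.0776877 = 17.728 ng/mL

17.728


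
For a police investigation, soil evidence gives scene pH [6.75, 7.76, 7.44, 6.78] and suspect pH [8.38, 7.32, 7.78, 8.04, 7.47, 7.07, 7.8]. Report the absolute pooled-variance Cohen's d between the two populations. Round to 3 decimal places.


Pooled-variance Cohen's d for soil pH comparison:
Scene mean = 28.73 / 4 = 7.1825
Suspect mean = 53.86 / 7 = 7.694286
Scene sample variance s_s^2 = 0.249625
Suspect sample variance s_c^2 = 0.198062
Pooled variance = ((n_s-1)*s_s^2 + (n_c-1)*s_c^2) / (n_s + n_c - 2) = 0.21525
Pooled SD = sqrt(0.21525) = 0.46395
Mean difference = -0.511786
|d| = |-0.511786| / 0.46395 = 1.103

1.103


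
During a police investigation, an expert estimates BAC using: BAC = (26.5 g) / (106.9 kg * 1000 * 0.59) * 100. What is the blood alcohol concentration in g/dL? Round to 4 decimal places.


Applying the Widmark formula:
BAC = (dose_g / (body_wt * 1000 * r)) * 100
Denominator = 106.9 * 1000 * 0.59 = 63071
BAC = (26.5 / 63071) * 100
BAC = 0.0420 g/dL

0.0420


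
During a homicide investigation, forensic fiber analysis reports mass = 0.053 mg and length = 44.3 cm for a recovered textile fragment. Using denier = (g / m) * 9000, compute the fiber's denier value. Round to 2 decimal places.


Denier calculation:
Mass in grams = 0.053 mg / 1000 = 0.000053 g
Length in meters = 44.3 cm / 100 = 0.443 m
Linear density = mass / length = 0.000053 / 0.443 = 0.00011964 g/m
Denier = (g/m) * 9000 = 0.00011964 * 9000 = 1.08

1.08


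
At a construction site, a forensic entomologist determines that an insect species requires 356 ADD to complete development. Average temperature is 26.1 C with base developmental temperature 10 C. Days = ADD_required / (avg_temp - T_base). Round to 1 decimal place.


Insect development time:
Effective temperature = avg_temp - T_base = 26.1 - 10 = 16.1 C
Days = ADD / effective_temp = 356 / 16.1 = 22.1 days

22.1


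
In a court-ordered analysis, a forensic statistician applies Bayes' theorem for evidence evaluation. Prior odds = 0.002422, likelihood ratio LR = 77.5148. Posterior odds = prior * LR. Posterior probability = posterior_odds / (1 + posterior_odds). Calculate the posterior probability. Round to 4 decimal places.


Bayesian evidence evaluation:
Posterior odds = prior_odds * LR = 0.002422 * 77.5148 = 0.1877408
Posterior probability = posterior_odds / (1 + posterior_odds)
= 0.1877408 / (1 + 0.1877408)
= 0.1877408 / 1.1877408
= 0.1581

0.1581


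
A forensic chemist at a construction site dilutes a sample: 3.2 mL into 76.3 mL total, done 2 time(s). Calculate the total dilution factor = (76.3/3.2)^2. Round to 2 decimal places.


Dilution factor calculation:
Single dilution = V_total / V_sample = 76.3 / 3.2 ≈ 23.84375
Number of dilutions = 2
Total DF = (76.3 / 3.2)^2 (full precision, rounded at the end) = 568.52

568.52


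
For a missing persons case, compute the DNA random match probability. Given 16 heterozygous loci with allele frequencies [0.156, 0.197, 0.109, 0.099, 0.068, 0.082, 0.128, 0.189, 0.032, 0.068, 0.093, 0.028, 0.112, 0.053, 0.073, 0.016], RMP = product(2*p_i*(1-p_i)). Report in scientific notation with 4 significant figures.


Computing RMP for 16 loci:
Locus 1: 2 * 0.156 * 0.844 = 0.263328
Locus 2: 2 * 0.197 * 0.803 = 0.316382
Locus 3: 2 * 0.109 * 0.891 = 0.194238
Locus 4: 2 * 0.099 * 0.901 = 0.178398
Locus 5: 2 * 0.068 * 0.932 = 0.126752
Locus 6: 2 * 0.082 * 0.918 = 0.150552
Locus 7: 2 * 0.128 * 0.872 = 0.223232
Locus 8: 2 * 0.189 * 0.811 = 0.306558
Locus 9: 2 * 0.032 * 0.968 = 0.061952
Locus 10: 2 * 0.068 * 0.932 = 0.126752
Locus 11: 2 * 0.093 * 0.907 = 0.168702
Locus 12: 2 * 0.028 * 0.972 = 0.054432
Locus 13: 2 * 0.112 * 0.888 = 0.198912
Locus 14: 2 * 0.053 * 0.947 = 0.100382
Locus 15: 2 * 0.073 * 0.927 = 0.135342
Locus 16: 2 * 0.016 * 0.984 = 0.031488
RMP = 2.313e-14

2.313e-14


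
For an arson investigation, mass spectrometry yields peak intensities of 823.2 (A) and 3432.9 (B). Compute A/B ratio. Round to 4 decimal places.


Spectral peak ratio:
Peak A = 823.2 counts
Peak B = 3432.9 counts
Ratio = 823.2 / 3432.9 = 0.2398

0.2398


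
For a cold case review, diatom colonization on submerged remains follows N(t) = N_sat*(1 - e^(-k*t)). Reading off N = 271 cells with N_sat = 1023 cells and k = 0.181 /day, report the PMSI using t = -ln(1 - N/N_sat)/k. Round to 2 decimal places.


PMSI from diatom colonization curve:
N / N_sat = 271 / 1023 = 0.264907
1 - N/N_sat = 0.735093
ln(1 - N/N_sat) = -0.307758
t = -ln(1 - N/N_sat) / k = -(-0.307758) / 0.181 = 1.70 days

1.70


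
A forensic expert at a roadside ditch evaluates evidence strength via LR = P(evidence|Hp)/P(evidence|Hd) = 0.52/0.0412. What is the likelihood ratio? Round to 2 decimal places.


Likelihood ratio calculation:
LR = P(E|Hp) / P(E|Hd)
LR = 0.52 / 0.0412
LR = 12.62

12.62


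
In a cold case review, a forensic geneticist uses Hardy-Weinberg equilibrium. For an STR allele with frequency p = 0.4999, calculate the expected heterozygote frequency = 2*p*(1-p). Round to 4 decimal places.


Hardy-Weinberg heterozygote frequency:
q = 1 - p = 1 - 0.4999 = 0.5001
2pq = 2 * 0.4999 * 0.5001 = 0.5000

0.5000


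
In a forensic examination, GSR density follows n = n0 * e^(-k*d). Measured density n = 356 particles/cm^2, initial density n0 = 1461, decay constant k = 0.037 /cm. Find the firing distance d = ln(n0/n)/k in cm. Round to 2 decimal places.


GSR distance calculation:
n0/n = 1461 / 356 = 4.103933
ln(n0/n) = 1.411946
d = 1.411946 / 0.037 = 38.16 cm

38.16


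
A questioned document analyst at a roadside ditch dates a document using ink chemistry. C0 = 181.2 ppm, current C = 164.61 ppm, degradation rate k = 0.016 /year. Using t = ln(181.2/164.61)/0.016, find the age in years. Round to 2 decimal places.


Document age estimation:
C0/C = 181.2 / 164.61 = 1.100784
ln(C0/C) = 0.096023
t = 0.096023 / 0.016 = 6.00 years

6.00


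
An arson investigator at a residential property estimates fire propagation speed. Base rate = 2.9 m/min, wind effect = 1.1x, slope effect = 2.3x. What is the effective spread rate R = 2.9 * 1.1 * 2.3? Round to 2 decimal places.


Fire spread rate calculation:
R = R0 * wind_factor * slope_factor
= 2.9 * 1.1 * 2.3
= 3.19 * 2.3
= 7.34 m/min

7.34


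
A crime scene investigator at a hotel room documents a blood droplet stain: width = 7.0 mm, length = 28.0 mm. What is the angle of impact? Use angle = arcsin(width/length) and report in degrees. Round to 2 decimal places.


Blood spatter impact angle calculation:
width / length = 7.0 / 28.0 = 0.25
angle = arcsin(0.25)
angle = 14.48 degrees

14.48


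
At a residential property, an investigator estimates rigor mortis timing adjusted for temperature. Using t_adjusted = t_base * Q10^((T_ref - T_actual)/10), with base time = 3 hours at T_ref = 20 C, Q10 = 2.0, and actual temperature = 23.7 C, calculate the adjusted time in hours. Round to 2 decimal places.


Rigor mortis time adjustment:
Exponent = (T_ref - T_actual) / 10 = (20 - 23.7) / 10 = -0.37
Q10 factor = 2.0^-0.37 = 0.77378
t_adjusted = 3 * 0.77378 = 2.32 hours

2.32


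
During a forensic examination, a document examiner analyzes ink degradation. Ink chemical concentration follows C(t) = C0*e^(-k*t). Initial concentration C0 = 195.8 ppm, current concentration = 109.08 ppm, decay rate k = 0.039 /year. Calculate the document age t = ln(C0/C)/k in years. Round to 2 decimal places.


Document age estimation:
C0/C = 195.8 / 109.08 = 1.795013
ln(C0/C) = 0.585012
t = 0.585012 / 0.039 = 15.00 years

15.00


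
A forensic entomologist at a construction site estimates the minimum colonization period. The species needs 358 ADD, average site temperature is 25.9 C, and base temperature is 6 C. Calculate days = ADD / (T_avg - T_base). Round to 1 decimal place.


Insect development time:
Effective temperature = avg_temp - T_base = 25.9 - 6 = 19.9 C
Days = ADD / effective_temp = 358 / 19.9 = 18.0 days

18.0


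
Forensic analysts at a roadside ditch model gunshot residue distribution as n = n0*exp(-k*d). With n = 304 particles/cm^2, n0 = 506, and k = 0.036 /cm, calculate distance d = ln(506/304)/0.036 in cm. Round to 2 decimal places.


GSR distance calculation:
n0/n = 506 / 304 = 1.664474
ln(n0/n) = 0.509509
d = 0.509509 / 0.036 = 14.15 cm

14.15


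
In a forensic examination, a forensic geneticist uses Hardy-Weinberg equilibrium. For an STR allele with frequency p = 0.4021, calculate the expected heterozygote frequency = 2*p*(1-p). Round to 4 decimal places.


Hardy-Weinberg heterozygote frequency:
q = 1 - p = 1 - 0.4021 = 0.5979
2pq = 2 * 0.4021 * 0.5979 = 0.4808

0.4808


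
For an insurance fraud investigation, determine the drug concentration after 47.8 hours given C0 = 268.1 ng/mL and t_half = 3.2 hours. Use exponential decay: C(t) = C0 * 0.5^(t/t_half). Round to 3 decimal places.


Drug concentration decay:
Number of half-lives = t / t_half = 47.8 / 3.2 = 14.9375
Decay factor = 0.5^14.9375 = 0.00003187
C(t) = 268.1 * 0.00003187 = 0.009 ng/mL

0.009


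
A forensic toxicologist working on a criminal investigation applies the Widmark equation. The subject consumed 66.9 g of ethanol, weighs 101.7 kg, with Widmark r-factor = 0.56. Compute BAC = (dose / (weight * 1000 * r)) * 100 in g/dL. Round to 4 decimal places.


Applying the Widmark formula:
BAC = (dose_g / (body_wt * 1000 * r)) * 100
Denominator = 101.7 * 1000 * 0.56 = 56952
BAC = (66.9 / 56952) * 100
BAC = 0.1175 g/dL

0.1175


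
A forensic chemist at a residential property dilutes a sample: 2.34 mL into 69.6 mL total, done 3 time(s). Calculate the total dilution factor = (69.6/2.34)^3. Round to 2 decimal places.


Dilution factor calculation:
Single dilution = V_total / V_sample = 69.6 / 2.34 ≈ 29.74359
Number of dilutions = 3
Total DF = (69.6 / 2.34)^3 (full precision, rounded at the end) = 26313.59

26313.59


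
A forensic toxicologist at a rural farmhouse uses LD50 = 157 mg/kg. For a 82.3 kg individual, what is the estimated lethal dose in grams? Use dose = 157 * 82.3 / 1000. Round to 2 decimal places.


Lethal dose calculation:
Lethal dose = LD50 * body_weight / 1000
= 157 * 82.3 / 1000
= 12921.1 / 1000
= 12.92 g

12.92


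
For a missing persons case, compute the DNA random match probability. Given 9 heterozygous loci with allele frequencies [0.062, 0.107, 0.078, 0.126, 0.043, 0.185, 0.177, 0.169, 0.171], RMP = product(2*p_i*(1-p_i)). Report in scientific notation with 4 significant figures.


Computing RMP for 9 loci:
Locus 1: 2 * 0.062 * 0.938 = 0.116312
Locus 2: 2 * 0.107 * 0.893 = 0.191102
Locus 3: 2 * 0.078 * 0.922 = 0.143832
Locus 4: 2 * 0.126 * 0.874 = 0.220248
Locus 5: 2 * 0.043 * 0.957 = 0.082302
Locus 6: 2 * 0.185 * 0.815 = 0.30155
Locus 7: 2 * 0.177 * 0.823 = 0.291342
Locus 8: 2 * 0.169 * 0.831 = 0.280878
Locus 9: 2 * 0.171 * 0.829 = 0.283518
RMP = 4.054e-07

4.054e-07


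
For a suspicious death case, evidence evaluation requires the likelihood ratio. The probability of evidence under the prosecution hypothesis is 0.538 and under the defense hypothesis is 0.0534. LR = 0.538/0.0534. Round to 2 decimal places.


Likelihood ratio calculation:
LR = P(E|Hp) / P(E|Hd)
LR = 0.538 / 0.0534
LR = 10.07

10.07


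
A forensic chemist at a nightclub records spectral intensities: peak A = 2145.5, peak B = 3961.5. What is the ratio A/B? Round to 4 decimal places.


Spectral peak ratio:
Peak A = 2145.5 counts
Peak B = 3961.5 counts
Ratio = 2145.5 / 3961.5 = 0.5416

0.5416


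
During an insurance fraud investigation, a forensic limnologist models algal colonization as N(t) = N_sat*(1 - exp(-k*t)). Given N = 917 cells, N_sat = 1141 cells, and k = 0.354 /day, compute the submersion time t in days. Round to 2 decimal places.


PMSI from diatom colonization curve:
N / N_sat = 917 / 1141 = 0.803681
1 - N/N_sat = 0.196319
ln(1 - N/N_sat) = -1.628014
t = -ln(1 - N/N_sat) / k = -(-1.628014) / 0.354 = 4.60 days

4.60


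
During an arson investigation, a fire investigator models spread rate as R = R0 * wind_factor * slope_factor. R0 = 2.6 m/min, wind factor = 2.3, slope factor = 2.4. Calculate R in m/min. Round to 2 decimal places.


Fire spread rate calculation:
R = R0 * wind_factor * slope_factor
= 2.6 * 2.3 * 2.4
= 5.98 * 2.4
= 14.35 m/min

14.35
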